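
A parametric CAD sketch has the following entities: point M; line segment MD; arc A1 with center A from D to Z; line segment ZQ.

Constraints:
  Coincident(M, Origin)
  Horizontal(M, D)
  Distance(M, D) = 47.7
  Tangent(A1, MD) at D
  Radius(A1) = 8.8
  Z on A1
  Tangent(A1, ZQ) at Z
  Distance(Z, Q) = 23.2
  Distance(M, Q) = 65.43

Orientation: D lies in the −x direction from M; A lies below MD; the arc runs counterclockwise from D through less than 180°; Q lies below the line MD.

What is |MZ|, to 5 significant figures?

57.134

Checks: |AZ| = 8.800 ✓; ∠(AZ, ZQ) = 90.00° ✓; |ZQ| = 23.20 ✓; |MQ| = 65.43 ✓.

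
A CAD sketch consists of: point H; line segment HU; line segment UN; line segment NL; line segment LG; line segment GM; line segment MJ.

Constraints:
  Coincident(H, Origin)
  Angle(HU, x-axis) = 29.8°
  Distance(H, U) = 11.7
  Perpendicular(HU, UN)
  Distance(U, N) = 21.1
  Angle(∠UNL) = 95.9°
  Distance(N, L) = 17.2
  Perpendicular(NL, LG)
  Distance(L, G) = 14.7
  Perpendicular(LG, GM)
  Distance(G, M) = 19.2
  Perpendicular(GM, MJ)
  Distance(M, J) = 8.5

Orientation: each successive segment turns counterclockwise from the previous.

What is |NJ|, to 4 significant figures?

6.515

The perpendicularity gives GM at right angles to LG, so GM runs at 23.90°; with |GM| = 19.2, M = (7.451, 11.50). The perpendicularity gives MJ at right angles to GM, so MJ runs at 113.9°; with |MJ| = 8.5, J = (4.007, 19.27). Then |NJ| = |J − N| = 6.515.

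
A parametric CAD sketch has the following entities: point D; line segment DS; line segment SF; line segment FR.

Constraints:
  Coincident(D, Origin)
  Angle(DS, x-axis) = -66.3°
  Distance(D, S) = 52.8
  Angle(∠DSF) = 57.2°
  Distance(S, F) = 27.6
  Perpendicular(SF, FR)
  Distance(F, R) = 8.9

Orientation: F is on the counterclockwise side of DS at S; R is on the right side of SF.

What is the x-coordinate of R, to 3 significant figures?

43.9

D is at the origin; DS runs at -66.3° with length 52.8, so S = 52.8·(cos -66.3°, sin -66.3°) = (21.2, -48.3). ∠DSF = 57.2°, so SF runs at -66.3° + (180° − 57.2°) = 56.5° from the x-axis; with |SF| = 27.6, F = S + 27.6·(cos 56.5°, sin 56.5°) = (36.5, -25.3). SF is perpendicular to FR; with |FR| = 8.9 on the right of SF, R = F + 8.9·(0.834, -0.552) = (43.9, -30.2). So R.x = 43.9.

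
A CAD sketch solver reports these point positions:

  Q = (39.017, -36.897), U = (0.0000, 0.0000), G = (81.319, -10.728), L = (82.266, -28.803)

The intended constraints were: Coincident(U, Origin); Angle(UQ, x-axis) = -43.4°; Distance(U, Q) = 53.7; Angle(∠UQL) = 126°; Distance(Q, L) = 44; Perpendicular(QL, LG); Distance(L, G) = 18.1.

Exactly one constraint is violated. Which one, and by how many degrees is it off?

Perpendicular(QL, LG) — off by 7.60°.

U = (0.00, 0.00) ✓; UQ at -43.40° ✓; |UQ| = 53.70 ✓; ∠UQL = 126.0° ✓; |QL| = 44.00 ✓; ∠(QL, LG) = 82.40° ✗; |LG| = 18.10 ✓.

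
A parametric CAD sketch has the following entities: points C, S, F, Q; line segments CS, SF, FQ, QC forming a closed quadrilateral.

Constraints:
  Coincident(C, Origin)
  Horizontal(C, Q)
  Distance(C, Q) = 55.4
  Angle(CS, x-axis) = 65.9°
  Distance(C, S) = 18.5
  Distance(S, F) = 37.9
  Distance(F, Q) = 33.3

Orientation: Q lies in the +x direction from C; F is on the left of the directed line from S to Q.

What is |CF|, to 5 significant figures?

52.743

C is at the origin; C and Q share the same y with |CQ| = 55.4 and Q in +x, so Q = (55.4, 0). CS runs at 65.9° with |CS| = 18.5, so S = (7.5541, 16.887). F is determined by |SF| = 37.9 and |FQ| = 33.3 together: it lies at the intersection of circle(S, 37.9) and circle(Q, 33.3). With |SQ| = 50.739, the foot of the radical line on SQ is 28.597 from S and the perpendicular offset is √(37.9² − 28.597²) = 24.872. Taking the left-of-SQ solution: F = (42.799, 30.824).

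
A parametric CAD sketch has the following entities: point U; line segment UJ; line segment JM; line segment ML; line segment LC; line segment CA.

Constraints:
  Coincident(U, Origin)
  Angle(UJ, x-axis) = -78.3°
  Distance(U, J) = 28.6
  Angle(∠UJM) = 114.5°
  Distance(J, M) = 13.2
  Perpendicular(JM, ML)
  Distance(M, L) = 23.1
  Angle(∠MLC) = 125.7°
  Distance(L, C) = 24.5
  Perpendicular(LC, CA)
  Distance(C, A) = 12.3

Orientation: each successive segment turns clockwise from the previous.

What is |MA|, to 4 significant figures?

38.53

U is at the origin; UJ runs at -78.3° with length 28.6, so J = (5.800, -28.01). ∠UJM = 114.5° gives JM at -143.8° from the x-axis; with |JM| = 13.2, M = (-4.852, -35.80). The perpendicularity gives ML at right angles to JM, so ML runs at 126.2°; with |ML| = 23.1, L = (-18.50, -17.16). ∠MLC = 125.7° gives LC at 71.90° from the x-axis; with |LC| = 24.5, C = (-10.88, 6.127). LC is perpendicular to CA, so CA runs at -18.10°; with |CA| = 12.3, A = (0.8078, 2.305). Then |MA| = |A − M| = 38.53.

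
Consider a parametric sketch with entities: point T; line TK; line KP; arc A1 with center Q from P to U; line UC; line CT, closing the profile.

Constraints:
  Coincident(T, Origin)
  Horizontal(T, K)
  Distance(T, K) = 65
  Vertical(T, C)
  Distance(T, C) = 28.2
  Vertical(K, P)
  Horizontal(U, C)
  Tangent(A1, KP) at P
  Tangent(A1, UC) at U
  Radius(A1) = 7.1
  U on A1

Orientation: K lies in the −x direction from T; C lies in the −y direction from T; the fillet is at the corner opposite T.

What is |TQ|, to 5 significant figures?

61.625

T is at the origin; TK is horizontal with |TK| = 65.0 and K on the −x side, so K = (-65.000, 0.0000). TC is vertical with |TC| = 28.2 and C on the −y side, so C = (0.0000, -28.200). The virtual corner opposite T is at (-65.000, -28.200). Since A1 is tangent to KP there, QP ⟂ KP and A1 meets UC tangentially, so QU is at right angles to UC, with radius 7.1, so the center Q sits 7.1 in from both sides at Q = (-57.900, -21.100). Then |TQ| = |Q − T| = 61.625.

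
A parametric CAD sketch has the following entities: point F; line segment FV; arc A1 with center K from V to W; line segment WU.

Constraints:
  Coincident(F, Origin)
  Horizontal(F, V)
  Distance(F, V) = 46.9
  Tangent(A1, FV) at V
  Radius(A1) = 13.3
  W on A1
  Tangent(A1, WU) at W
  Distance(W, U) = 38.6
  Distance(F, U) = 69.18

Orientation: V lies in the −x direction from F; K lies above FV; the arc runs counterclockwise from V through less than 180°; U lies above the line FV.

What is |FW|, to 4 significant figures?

37.79

Checks: |KW| = 13.30 ✓; ∠(KW, WU) = 90.00° ✓; |WU| = 38.60 ✓; |FU| = 69.18 ✓.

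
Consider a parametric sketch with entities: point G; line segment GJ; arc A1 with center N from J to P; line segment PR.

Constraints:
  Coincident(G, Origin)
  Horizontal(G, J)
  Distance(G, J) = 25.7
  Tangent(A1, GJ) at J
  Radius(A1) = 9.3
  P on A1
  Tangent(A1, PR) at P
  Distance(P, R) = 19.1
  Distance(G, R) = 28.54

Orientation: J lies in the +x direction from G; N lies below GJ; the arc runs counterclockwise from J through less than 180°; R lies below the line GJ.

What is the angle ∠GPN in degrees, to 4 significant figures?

169.9°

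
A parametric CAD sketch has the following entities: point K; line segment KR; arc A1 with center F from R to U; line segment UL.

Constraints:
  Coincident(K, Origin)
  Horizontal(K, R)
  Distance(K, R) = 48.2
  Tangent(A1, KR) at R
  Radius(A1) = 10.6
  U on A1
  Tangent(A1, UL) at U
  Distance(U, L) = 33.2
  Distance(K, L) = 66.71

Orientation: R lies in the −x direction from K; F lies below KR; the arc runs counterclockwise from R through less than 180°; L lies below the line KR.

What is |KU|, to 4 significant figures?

59.93

K is at the origin; KR is horizontal with |KR| = 48.2 and R on the −x side, so R = (-48.20, 0.000). A1 meets KR tangentially, so FR is at right angles to KR, so F = R + (0, -10.6) = (-48.20, -10.60). Since FU ⟂ UL (tangency), |FL| = √(10.6² + 33.2²) = 34.85 regardless of where U sits on A1. So L lies on both circle(K, 66.71) and circle(F, 34.85); the below-KR intersection is L = (-48.84, -45.45). U is the foot of the tangent from L: U = (-58.35, -13.64).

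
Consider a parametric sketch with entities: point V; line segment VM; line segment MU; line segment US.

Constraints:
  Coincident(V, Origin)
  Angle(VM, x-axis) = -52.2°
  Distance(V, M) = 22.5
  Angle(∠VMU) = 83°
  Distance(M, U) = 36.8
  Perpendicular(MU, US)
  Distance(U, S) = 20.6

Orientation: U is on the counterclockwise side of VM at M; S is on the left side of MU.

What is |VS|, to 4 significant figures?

34.10

∠VMU = 83.0°, so MU runs at -52.2° + (180° − 83.0°) = 44.80° from the x-axis; with |MU| = 36.8, U = M + 36.8·(cos 44.80°, sin 44.80°) = (39.90, 8.152). The perpendicularity gives US at right angles to MU; with |US| = 20.6 on the left of MU, S = U + 20.6·(-0.7046, 0.7096) = (25.39, 22.77). Then |VS| = |S − V| = 34.10.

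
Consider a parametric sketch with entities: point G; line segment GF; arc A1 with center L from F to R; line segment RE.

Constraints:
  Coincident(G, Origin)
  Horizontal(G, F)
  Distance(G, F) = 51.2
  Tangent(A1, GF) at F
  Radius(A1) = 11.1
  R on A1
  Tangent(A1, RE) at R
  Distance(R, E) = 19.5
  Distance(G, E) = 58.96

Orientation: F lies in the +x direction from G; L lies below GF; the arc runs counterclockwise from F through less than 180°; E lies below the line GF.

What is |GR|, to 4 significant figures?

43.79

G is at the origin; GF is horizontal with |GF| = 51.2 and F on the +x side, so F = (51.20, 0.000). The tangent condition forces LF to be normal to GF, so L = F + (0, -11.1) = (51.20, -11.10). Since LR ⟂ RE (tangency), |LE| = √(11.1² + 19.5²) = 22.44 regardless of where R sits on A1. So E lies on both circle(G, 58.96) and circle(L, 22.44); the below-GF intersection is E = (48.60, -33.39). R is the foot of the tangent from E: R = (40.98, -15.43).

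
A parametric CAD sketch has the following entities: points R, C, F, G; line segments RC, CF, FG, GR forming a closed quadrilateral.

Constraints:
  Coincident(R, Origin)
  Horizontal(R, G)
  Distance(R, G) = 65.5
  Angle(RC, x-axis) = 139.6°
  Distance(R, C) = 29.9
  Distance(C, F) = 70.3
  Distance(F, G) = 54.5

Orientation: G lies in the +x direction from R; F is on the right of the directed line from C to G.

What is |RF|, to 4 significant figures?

41.04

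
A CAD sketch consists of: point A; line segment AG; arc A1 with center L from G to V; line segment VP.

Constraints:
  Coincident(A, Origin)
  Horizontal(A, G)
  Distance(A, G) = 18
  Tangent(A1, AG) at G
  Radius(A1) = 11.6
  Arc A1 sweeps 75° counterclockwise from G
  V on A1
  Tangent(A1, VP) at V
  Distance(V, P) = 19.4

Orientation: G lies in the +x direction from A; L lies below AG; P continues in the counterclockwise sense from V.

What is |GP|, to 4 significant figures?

31.79

On A1, G sits at bearing 90° from L; a 75° counterclockwise sweep puts V at bearing 165°, so V = L + 11.6·(cos 165°, sin 165°) = (6.795, -8.598). Tangency of A1 to VP means the radius LV is perpendicular to VP, so VP runs along (−sin 165°, cos 165°); with |VP| = 19.4, P = (1.774, -27.34). Then |GP| = |P − G| = 31.79.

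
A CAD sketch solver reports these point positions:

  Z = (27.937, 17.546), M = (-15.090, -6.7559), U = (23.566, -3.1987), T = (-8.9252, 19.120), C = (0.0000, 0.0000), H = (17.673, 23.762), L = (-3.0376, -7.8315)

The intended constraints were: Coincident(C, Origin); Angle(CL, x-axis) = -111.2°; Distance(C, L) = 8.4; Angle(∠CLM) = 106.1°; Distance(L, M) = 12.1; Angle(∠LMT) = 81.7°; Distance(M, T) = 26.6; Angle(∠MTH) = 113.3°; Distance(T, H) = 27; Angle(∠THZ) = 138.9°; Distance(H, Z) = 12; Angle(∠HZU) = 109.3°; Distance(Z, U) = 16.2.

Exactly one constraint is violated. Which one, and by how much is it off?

Distance(Z, U) = 16.2 — off by 5.00.

C = (0.00, 0.00) ✓; CL at -111.2° ✓; |CL| = 8.400 ✓; ∠CLM = 106.1° ✓; |LM| = 12.10 ✓; ∠LMT = 81.70° ✓; |MT| = 26.60 ✓; ∠MTH = 113.3° ✓; |TH| = 27.00 ✓; ∠THZ = 138.9° ✓; |HZ| = 12.00 ✓; ∠HZU = 109.3° ✓; |ZU| = 21.20 ✗.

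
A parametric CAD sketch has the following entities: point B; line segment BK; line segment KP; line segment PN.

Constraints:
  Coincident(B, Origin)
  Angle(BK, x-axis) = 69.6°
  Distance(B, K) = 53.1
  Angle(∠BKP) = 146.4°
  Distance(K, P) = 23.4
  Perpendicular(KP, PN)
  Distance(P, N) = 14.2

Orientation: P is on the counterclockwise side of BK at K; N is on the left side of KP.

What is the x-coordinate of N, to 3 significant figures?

-0.659

B is at the origin; BK runs at 69.6° with length 53.1, so K = 53.1·(cos 69.6°, sin 69.6°) = (18.5, 49.8). ∠BKP = 146.4°, so KP runs at 69.6° + (180° − 146.4°) = 103° from the x-axis; with |KP| = 23.4, P = K + 23.4·(cos 103°, sin 103°) = (13.2, 72.6). The perpendicularity gives PN at right angles to KP; with |PN| = 14.2 on the left of KP, N = P + 14.2·(-0.974, -0.228) = (-0.659, 69.3). So N.x = -0.659.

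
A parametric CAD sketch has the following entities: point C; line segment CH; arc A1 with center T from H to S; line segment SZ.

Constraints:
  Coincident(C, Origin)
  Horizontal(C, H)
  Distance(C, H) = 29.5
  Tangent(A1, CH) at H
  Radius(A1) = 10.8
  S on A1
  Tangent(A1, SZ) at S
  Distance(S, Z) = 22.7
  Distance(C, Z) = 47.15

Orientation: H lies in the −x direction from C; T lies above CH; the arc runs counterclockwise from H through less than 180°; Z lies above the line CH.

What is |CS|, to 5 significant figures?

25.474

Checks: |TS| = 10.80 ✓; ∠(TS, SZ) = 90.00° ✓; |SZ| = 22.70 ✓; |CZ| = 47.15 ✓.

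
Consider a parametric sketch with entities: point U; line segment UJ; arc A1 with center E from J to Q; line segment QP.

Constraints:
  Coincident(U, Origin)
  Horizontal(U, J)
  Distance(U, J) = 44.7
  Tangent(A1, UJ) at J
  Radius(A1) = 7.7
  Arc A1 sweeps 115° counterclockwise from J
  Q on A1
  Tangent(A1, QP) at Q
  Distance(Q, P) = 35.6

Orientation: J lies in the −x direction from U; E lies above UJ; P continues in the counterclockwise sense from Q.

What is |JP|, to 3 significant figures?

44.0

U is at the origin; UJ is horizontal with |UJ| = 44.7 and J on the −x side, so J = (-44.7, 0.00). Tangency of A1 to UJ means the radius EJ is perpendicular to UJ, so E = J + (0, 7.7) = (-44.7, 7.70). On A1, J sits at bearing -90° from E; a 115° counterclockwise sweep puts Q at bearing 25°, so Q = E + 7.7·(cos 25°, sin 25°) = (-37.7, 11.0). Tangency of A1 to QP means the radius EQ is perpendicular to QP, so QP runs along (−sin 25°, cos 25°); with |QP| = 35.6, P = (-52.8, 43.2). Then |JP| = |P − J| = 44.0.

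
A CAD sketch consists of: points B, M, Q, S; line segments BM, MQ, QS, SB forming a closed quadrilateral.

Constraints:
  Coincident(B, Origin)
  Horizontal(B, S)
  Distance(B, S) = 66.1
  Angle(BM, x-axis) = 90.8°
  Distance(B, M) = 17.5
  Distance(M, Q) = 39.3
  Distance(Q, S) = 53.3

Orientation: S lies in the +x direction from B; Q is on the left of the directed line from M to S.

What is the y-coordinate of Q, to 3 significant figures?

40.6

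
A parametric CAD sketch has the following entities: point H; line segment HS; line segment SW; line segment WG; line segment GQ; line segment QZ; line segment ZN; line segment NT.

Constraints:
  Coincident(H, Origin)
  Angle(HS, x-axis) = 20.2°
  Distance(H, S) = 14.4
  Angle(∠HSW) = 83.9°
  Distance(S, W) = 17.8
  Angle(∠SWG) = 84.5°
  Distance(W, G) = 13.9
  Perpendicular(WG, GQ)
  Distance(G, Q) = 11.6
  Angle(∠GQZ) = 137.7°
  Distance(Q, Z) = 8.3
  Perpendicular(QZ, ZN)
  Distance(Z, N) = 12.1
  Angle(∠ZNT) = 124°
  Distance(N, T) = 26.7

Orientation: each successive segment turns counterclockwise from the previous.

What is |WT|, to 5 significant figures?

17.130

The perpendicularity gives ZN at right angles to QZ, so ZN runs at 74.100°; with |ZN| = 12.1, N = (11.224, 13.110). ∠ZNT = 124.0° gives NT at 130.10° from the x-axis; with |NT| = 26.7, T = (-5.9739, 33.533). Then |WT| = |T − W| = 17.130.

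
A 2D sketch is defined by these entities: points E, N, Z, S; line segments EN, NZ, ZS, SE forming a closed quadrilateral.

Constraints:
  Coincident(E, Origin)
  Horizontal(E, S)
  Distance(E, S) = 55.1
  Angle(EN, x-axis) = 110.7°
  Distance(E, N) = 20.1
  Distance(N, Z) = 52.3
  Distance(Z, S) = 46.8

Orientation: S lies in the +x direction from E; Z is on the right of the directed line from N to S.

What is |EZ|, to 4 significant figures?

32.44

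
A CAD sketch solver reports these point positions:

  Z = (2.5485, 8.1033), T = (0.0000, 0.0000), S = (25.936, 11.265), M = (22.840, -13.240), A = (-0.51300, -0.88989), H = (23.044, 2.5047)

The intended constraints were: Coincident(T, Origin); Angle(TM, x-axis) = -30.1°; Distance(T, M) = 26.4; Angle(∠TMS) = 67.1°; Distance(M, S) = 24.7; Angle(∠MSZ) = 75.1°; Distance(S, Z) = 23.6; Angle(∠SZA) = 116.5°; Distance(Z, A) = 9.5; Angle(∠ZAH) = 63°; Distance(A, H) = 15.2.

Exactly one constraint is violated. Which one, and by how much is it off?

Distance(A, H) = 15.2 — off by 8.60.

T = (0.00, 0.00) ✓; TM at -30.10° ✓; |TM| = 26.40 ✓; ∠TMS = 67.10° ✓; |MS| = 24.70 ✓; ∠MSZ = 75.10° ✓; |SZ| = 23.60 ✓; ∠SZA = 116.5° ✓; |ZA| = 9.500 ✓; ∠ZAH = 63.00° ✓; |AH| = 23.80 ✗.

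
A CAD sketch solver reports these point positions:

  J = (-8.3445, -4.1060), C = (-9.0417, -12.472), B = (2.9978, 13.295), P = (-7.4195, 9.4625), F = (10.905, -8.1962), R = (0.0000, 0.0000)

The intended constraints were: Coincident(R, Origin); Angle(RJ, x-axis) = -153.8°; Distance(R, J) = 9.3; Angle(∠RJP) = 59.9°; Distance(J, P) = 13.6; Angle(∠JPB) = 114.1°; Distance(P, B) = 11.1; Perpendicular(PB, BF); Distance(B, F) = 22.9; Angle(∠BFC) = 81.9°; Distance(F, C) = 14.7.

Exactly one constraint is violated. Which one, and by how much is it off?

Distance(F, C) = 14.7 — off by 5.70.

R = (0.00, 0.00) ✓; RJ at -153.8° ✓; |RJ| = 9.300 ✓; ∠RJP = 59.90° ✓; |JP| = 13.60 ✓; ∠JPB = 114.1° ✓; |PB| = 11.10 ✓; ∠(PB, BF) = 90.00° ✓; |BF| = 22.90 ✓; ∠BFC = 81.90° ✓; |FC| = 20.40 ✗.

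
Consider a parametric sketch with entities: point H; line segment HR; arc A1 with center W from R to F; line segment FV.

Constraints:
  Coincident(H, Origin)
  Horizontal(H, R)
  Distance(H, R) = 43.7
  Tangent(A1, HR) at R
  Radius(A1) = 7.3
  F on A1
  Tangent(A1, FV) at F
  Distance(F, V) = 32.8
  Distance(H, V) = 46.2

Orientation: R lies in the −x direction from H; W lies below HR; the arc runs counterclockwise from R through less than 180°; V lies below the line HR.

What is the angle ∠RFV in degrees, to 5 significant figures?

114.60°

Checks: |WF| = 7.300 ✓; ∠(WF, FV) = 90.00° ✓; |FV| = 32.80 ✓; |HV| = 46.20 ✓.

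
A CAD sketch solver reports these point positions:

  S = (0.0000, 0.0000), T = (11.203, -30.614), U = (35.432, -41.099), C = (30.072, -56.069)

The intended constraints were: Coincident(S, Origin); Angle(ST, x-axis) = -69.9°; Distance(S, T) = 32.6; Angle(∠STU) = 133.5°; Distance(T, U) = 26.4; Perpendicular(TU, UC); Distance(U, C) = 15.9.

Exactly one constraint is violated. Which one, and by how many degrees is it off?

Perpendicular(TU, UC) — off by 3.70°.

S = (0.00, 0.00) ✓; ST at -69.90° ✓; |ST| = 32.60 ✓; ∠STU = 133.5° ✓; |TU| = 26.40 ✓; ∠(TU, UC) = 86.30° ✗; |UC| = 15.90 ✓.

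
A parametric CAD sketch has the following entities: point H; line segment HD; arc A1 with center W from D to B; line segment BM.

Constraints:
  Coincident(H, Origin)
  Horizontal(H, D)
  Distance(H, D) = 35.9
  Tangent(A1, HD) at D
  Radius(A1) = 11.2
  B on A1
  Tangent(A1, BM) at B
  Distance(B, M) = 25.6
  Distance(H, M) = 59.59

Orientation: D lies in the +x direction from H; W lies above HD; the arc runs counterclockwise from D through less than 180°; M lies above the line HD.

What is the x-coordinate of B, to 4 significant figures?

47.10

Checks: |WB| = 11.20 ✓; ∠(WB, BM) = 90.00° ✓; |BM| = 25.60 ✓; |HM| = 59.59 ✓.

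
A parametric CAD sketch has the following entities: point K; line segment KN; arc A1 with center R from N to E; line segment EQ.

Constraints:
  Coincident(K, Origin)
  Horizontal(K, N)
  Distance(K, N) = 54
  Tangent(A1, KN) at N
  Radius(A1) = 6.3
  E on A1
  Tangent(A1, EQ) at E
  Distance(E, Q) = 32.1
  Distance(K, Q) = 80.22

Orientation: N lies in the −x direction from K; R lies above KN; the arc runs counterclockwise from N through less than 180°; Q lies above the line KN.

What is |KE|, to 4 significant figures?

50.89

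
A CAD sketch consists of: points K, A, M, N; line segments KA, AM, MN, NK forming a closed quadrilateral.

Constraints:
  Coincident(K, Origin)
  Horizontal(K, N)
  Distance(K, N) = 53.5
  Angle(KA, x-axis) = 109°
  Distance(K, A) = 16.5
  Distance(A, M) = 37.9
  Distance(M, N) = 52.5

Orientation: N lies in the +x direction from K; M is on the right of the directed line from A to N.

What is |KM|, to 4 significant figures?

21.43

Checks: |AM| = 37.90 ✓; |MN| = 52.50 ✓.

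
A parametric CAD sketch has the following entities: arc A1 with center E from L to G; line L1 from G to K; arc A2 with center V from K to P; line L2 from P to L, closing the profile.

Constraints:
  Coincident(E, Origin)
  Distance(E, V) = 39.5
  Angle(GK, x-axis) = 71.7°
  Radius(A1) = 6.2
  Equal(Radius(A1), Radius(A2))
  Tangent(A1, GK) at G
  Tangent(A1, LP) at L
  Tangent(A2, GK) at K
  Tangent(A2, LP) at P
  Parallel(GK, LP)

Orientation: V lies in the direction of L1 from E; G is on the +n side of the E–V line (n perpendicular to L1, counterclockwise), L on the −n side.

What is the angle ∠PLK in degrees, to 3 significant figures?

17.4°

The slot axis is L1's direction at 71.7°, so u = (cos 71.7°, sin 71.7°) = (0.314, 0.949) and n = (−sin 71.7°, cos 71.7°) = (-0.949, 0.314). E is at the origin and V lies 39.5 along u from E, so V = 39.5·u = (12.4, 37.5). Tangency of A1 to both parallel lines with radius 6.2 puts G and L at E ± 6.2·n: G = (-5.89, 1.95), L = (5.89, -1.95). Equal radii place K and P the same way about V: K = V + 6.2·n = (6.52, 39.4), P = V − 6.2·n = (18.3, 35.6). Then cos ∠PLK = LP·LK / (|LP||LK|), giving 17.4°.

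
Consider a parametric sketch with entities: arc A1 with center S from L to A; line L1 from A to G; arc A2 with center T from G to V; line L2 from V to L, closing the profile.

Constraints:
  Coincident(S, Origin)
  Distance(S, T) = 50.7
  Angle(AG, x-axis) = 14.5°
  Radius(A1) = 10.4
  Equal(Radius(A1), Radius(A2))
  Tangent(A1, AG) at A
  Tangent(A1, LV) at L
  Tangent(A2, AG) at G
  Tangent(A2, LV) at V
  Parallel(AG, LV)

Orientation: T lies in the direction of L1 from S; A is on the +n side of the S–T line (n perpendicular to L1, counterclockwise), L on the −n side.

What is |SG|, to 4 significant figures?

51.76

The slot axis is L1's direction at 14.5°, so u = (cos 14.5°, sin 14.5°) = (0.9681, 0.2504) and n = (−sin 14.5°, cos 14.5°) = (-0.2504, 0.9681). S is at the origin and T lies 50.7 along u from S, so T = 50.7·u = (49.09, 12.69). Tangency of A1 to both parallel lines with radius 10.4 puts A and L at S ± 10.4·n: A = (-2.604, 10.07), L = (2.604, -10.07). Equal radii place G and V the same way about T: G = T + 10.4·n = (46.48, 22.76), V = T − 10.4·n = (51.69, 2.626). Then |SG| = |G − S| = 51.76.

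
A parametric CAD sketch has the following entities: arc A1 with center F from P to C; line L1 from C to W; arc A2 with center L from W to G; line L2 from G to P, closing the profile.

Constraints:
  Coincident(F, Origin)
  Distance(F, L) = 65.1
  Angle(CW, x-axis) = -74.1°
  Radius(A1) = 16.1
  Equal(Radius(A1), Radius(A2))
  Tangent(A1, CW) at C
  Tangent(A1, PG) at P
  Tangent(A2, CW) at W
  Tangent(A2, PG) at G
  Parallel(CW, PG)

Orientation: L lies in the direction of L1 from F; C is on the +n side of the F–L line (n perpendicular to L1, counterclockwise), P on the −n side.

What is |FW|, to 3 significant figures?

67.1

The slot axis is L1's direction at -74.1°, so u = (cos -74.1°, sin -74.1°) = (0.274, -0.962) and n = (−sin -74.1°, cos -74.1°) = (0.962, 0.274). F is at the origin and L lies 65.1 along u from F, so L = 65.1·u = (17.8, -62.6). Tangency of A1 to both parallel lines with radius 16.1 puts C and P at F ± 16.1·n: C = (15.5, 4.41), P = (-15.5, -4.41). Equal radii place W and G the same way about L: W = L + 16.1·n = (33.3, -58.2), G = L − 16.1·n = (2.35, -67.0). Then |FW| = |W − F| = 67.1.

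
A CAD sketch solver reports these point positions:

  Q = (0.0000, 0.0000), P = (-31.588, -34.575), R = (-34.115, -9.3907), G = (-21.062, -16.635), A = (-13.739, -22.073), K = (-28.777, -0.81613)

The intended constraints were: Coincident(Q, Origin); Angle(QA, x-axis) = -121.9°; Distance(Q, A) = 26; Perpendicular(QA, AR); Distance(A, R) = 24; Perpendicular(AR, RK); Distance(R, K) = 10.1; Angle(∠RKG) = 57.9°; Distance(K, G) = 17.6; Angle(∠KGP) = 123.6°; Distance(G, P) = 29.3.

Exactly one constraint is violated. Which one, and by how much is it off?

Distance(G, P) = 29.3 — off by 8.50.

Q = (0.00, 0.00) ✓; QA at -121.9° ✓; |QA| = 26.00 ✓; ∠(QA, AR) = 90.00° ✓; |AR| = 24.00 ✓; ∠(AR, RK) = 90.01° ✓; |RK| = 10.10 ✓; ∠RKG = 57.90° ✓; |KG| = 17.60 ✓; ∠KGP = 123.6° ✓; |GP| = 20.80 ✗.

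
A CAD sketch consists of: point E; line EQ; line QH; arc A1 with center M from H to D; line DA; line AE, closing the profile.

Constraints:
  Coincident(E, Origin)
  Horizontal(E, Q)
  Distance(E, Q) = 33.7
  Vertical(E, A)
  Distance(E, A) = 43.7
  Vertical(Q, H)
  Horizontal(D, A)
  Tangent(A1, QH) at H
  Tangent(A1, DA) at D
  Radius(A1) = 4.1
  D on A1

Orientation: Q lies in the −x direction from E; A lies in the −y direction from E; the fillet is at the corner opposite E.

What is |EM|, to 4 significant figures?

49.44

E is at the origin; E and Q share the same y with |EQ| = 33.7 and Q on the −x side, so Q = (-33.70, 0.000). EA is vertical with |EA| = 43.7 and A on the −y side, so A = (0.000, -43.70). The virtual corner opposite E is at (-33.70, -43.70). Tangency of A1 to QH means the radius MH is perpendicular to QH and the tangent condition forces MD to be normal to DA, with radius 4.1, so the center M sits 4.1 in from both sides at M = (-29.60, -39.60). Then |EM| = |M − E| = 49.44.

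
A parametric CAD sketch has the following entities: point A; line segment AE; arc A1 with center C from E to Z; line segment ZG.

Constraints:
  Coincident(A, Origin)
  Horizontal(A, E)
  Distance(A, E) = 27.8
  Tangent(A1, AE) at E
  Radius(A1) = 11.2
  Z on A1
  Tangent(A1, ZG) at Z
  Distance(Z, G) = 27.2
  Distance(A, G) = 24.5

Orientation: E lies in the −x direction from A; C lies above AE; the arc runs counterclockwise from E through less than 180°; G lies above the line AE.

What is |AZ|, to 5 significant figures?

19.712

A is at the origin; A and E share the same y with |AE| = 27.8 and E on the −x side, so E = (-27.800, 0.0000). Tangency of A1 to AE means the radius CE is perpendicular to AE, so C = E + (0, 11.2) = (-27.800, 11.200). Since CZ ⟂ ZG (tangency), |CG| = √(11.2² + 27.2²) = 29.416 regardless of where Z sits on A1. So G lies on both circle(A, 24.5) and circle(C, 29.416); the above-AE intersection is G = (-1.5384, 24.452). Z is the foot of the tangent from G: Z = (-19.327, 3.8751).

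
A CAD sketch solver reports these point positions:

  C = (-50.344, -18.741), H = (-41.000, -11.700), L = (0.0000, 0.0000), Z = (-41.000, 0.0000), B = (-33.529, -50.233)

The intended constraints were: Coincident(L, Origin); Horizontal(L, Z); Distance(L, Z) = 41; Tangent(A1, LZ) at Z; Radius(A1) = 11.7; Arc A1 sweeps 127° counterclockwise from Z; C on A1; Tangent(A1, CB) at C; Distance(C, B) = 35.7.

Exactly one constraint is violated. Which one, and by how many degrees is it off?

Tangent(A1, CB) at C — off by 8.90°.

L = (0.00, 0.00) ✓; L.y = 0.00, Z.y = 0.00 ✓; |LZ| = 41.00 ✓; ∠(HZ, ZL) = 90.00° ✓; |HZ| = 11.70 ✓; bearing(H→C) − bearing(H→Z) = 127.0° ✓; |HC| = 11.70 ✓; ∠(HC, CB) = 98.90° ✗; |CB| = 35.70 ✓.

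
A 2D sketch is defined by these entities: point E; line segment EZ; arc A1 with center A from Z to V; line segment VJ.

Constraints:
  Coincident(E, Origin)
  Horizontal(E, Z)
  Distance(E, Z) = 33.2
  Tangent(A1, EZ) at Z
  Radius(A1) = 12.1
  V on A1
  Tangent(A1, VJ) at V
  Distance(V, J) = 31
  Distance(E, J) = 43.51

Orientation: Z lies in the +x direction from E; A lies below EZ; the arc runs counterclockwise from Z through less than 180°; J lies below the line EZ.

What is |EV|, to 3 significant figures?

23.5

Checks: |AV| = 12.10 ✓; ∠(AV, VJ) = 90.00° ✓; |VJ| = 31.00 ✓; |EJ| = 43.51 ✓.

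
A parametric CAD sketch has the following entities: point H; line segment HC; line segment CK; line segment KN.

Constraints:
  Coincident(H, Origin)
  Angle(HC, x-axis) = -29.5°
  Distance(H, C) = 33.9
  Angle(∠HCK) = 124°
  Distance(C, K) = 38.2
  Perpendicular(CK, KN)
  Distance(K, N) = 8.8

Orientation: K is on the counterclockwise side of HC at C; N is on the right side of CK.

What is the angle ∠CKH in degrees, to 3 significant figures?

26.2°

H is at the origin; HC runs at -29.5° with length 33.9, so C = 33.9·(cos -29.5°, sin -29.5°) = (29.5, -16.7). ∠HCK = 124.0°, so CK runs at -29.5° + (180° − 124.0°) = 26.5° from the x-axis; with |CK| = 38.2, K = C + 38.2·(cos 26.5°, sin 26.5°) = (63.7, 0.352). Then cos ∠CKH = KC·KH / (|KC||KH|), giving 26.2°.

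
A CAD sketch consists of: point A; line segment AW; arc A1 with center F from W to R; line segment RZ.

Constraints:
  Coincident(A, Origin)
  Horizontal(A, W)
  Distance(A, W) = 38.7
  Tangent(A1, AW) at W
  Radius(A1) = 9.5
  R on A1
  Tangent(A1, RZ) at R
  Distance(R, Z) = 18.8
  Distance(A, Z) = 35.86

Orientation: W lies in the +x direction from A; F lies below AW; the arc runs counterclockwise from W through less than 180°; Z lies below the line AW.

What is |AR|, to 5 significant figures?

30.349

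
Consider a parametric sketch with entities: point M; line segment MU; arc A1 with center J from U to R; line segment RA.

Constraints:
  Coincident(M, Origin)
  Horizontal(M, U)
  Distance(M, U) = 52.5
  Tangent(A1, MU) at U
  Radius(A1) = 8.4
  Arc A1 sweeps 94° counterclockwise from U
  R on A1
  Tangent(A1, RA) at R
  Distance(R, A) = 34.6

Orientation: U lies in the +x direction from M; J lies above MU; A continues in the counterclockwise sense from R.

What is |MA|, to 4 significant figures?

72.87

M is at the origin; MU is horizontal with |MU| = 52.5 and U on the +x side, so U = (52.50, 0.000). Since A1 is tangent to MU there, JU ⟂ MU, so J = U + (0, 8.4) = (52.50, 8.400). On A1, U sits at bearing -90° from J; a 94° counterclockwise sweep puts R at bearing 4°, so R = J + 8.4·(cos 4°, sin 4°) = (60.88, 8.986). The tangent condition forces JR to be normal to RA, so RA runs along (−sin 4°, cos 4°); with |RA| = 34.6, A = (58.47, 43.50). Then |MA| = |A − M| = 72.87.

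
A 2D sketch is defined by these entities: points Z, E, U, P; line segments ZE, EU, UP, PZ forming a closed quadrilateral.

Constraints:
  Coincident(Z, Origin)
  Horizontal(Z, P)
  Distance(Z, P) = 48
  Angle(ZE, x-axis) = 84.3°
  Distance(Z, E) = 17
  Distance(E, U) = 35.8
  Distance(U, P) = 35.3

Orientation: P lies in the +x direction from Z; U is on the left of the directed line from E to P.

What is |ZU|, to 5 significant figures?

46.939

Z is at the origin; Z and P share the same y with |ZP| = 48.0 and P in +x, so P = (48.0, 0). ZE runs at 84.3° with |ZE| = 17.0, so E = (1.6884, 16.916). U is determined by |EU| = 35.8 and |UP| = 35.3 together: it lies at the intersection of circle(E, 35.8) and circle(P, 35.3). With |EP| = 49.304, the foot of the radical line on EP is 25.013 from E and the perpendicular offset is √(35.8² − 25.013²) = 25.613. Taking the left-of-EP solution: U = (33.970, 32.392).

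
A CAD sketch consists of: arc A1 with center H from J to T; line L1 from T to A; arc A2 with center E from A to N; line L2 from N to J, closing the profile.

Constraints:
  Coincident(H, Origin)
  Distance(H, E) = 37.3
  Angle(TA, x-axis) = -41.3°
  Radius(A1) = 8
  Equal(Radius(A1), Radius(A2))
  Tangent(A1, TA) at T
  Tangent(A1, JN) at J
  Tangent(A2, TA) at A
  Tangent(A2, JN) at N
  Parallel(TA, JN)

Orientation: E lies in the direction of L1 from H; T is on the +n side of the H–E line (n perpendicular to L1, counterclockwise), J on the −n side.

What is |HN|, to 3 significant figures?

38.1

The slot axis is L1's direction at -41.3°, so u = (cos -41.3°, sin -41.3°) = (0.751, -0.660) and n = (−sin -41.3°, cos -41.3°) = (0.660, 0.751). H is at the origin and E lies 37.3 along u from H, so E = 37.3·u = (28.0, -24.6). Tangency of A1 to both parallel lines with radius 8.0 puts T and J at H ± 8.0·n: T = (5.28, 6.01), J = (-5.28, -6.01). Equal radii place A and N the same way about E: A = E + 8.0·n = (33.3, -18.6), N = E − 8.0·n = (22.7, -30.6). Then |HN| = |N − H| = 38.1.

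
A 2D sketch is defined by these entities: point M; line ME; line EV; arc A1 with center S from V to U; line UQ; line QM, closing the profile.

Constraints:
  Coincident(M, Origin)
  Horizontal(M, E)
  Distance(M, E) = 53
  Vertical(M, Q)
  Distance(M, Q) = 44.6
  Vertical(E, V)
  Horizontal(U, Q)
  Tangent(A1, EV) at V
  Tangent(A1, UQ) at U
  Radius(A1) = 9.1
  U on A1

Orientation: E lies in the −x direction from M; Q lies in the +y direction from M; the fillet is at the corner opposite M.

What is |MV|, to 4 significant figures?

63.79

The virtual corner opposite M is at (-53.00, 44.60). Tangency of A1 to EV means the radius SV is perpendicular to EV and A1 meets UQ tangentially, so SU is at right angles to UQ, with radius 9.1, so the center S sits 9.1 in from both sides at S = (-43.90, 35.50). That places the tangent points at V = (-53.00, 35.50) on EV and U = (-43.90, 44.60) on UQ. Then |MV| = |V − M| = 63.79.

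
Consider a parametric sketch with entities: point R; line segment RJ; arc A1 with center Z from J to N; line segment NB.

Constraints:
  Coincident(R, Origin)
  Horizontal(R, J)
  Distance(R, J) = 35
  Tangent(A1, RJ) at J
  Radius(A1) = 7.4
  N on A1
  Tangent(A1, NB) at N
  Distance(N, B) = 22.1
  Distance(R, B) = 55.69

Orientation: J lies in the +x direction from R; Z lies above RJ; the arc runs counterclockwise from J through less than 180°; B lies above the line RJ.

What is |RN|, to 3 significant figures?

42.3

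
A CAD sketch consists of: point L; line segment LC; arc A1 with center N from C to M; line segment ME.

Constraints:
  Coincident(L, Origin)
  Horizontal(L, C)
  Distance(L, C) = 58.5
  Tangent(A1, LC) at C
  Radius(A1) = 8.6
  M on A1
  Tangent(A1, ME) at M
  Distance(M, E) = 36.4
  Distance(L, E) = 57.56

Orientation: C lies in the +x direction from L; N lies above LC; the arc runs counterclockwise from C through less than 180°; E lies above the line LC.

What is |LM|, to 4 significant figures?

66.41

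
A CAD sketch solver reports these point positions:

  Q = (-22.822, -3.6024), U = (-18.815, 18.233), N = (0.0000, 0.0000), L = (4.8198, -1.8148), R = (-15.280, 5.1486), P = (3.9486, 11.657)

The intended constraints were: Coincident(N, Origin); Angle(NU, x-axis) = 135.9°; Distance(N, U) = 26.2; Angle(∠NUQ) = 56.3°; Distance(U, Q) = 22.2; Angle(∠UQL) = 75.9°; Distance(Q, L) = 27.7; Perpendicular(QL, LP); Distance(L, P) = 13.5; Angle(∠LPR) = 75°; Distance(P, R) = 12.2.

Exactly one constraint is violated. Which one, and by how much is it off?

Distance(P, R) = 12.2 — off by 8.10.

N = (0.00, 0.00) ✓; NU at 135.9° ✓; |NU| = 26.20 ✓; ∠NUQ = 56.30° ✓; |UQ| = 22.20 ✓; ∠UQL = 75.90° ✓; |QL| = 27.70 ✓; ∠(QL, LP) = 90.00° ✓; |LP| = 13.50 ✓; ∠LPR = 75.00° ✓; |PR| = 20.30 ✗.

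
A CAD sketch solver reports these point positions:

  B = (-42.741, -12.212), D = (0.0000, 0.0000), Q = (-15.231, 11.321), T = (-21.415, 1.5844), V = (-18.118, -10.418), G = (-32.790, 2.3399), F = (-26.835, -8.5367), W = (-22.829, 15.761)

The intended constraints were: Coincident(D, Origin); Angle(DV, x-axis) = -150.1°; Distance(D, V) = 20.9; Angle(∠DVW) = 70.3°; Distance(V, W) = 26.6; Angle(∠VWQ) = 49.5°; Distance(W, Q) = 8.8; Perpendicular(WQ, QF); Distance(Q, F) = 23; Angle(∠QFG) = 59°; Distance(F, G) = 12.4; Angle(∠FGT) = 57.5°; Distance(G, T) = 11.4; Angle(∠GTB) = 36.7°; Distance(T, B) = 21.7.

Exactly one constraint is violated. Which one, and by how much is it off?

Distance(T, B) = 21.7 — off by 3.70.

D = (0.00, 0.00) ✓; DV at -150.1° ✓; |DV| = 20.90 ✓; ∠DVW = 70.30° ✓; |VW| = 26.60 ✓; ∠VWQ = 49.50° ✓; |WQ| = 8.800 ✓; ∠(WQ, QF) = 90.00° ✓; |QF| = 23.00 ✓; ∠QFG = 59.00° ✓; |FG| = 12.40 ✓; ∠FGT = 57.50° ✓; |GT| = 11.40 ✓; ∠GTB = 36.70° ✓; |TB| = 25.40 ✗.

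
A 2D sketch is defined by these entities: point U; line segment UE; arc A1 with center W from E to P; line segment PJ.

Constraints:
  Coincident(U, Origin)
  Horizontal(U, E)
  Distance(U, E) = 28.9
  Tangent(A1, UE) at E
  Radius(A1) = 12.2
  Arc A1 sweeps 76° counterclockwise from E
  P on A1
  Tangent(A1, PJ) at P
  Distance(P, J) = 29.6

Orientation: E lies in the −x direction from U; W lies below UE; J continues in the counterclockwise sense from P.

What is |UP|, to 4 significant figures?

41.77

U is at the origin; U and E share the same y with |UE| = 28.9 and E on the −x side, so E = (-28.90, 0.000). The tangent condition forces WE to be normal to UE, so W = E + (0, -12.2) = (-28.90, -12.20). On A1, E sits at bearing 90° from W; a 76° counterclockwise sweep puts P at bearing 166°, so P = W + 12.2·(cos 166°, sin 166°) = (-40.74, -9.249). Then |UP| = |P − U| = 41.77.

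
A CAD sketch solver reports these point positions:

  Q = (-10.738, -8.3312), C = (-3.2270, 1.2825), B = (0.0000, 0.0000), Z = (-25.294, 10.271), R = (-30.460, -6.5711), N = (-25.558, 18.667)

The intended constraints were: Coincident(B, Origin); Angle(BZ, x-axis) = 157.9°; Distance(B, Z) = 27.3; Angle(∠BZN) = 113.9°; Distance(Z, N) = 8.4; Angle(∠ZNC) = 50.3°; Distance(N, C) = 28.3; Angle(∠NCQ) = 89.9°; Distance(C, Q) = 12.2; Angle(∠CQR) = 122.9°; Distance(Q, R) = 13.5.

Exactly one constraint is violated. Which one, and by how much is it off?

Distance(Q, R) = 13.5 — off by 6.30.

B = (0.00, 0.00) ✓; BZ at 157.9° ✓; |BZ| = 27.30 ✓; ∠BZN = 113.9° ✓; |ZN| = 8.400 ✓; ∠ZNC = 50.30° ✓; |NC| = 28.30 ✓; ∠NCQ = 89.90° ✓; |CQ| = 12.20 ✓; ∠CQR = 122.9° ✓; |QR| = 19.80 ✗.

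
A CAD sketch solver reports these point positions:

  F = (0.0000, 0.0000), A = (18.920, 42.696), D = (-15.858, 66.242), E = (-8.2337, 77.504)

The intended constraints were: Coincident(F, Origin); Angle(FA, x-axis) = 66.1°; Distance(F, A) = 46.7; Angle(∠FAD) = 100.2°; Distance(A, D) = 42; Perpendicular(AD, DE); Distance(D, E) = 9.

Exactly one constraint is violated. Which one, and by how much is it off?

Distance(D, E) = 9 — off by 4.60.

F = (0.00, 0.00) ✓; FA at 66.10° ✓; |FA| = 46.70 ✓; ∠FAD = 100.2° ✓; |AD| = 42.00 ✓; ∠(AD, DE) = 90.00° ✓; |DE| = 13.60 ✗.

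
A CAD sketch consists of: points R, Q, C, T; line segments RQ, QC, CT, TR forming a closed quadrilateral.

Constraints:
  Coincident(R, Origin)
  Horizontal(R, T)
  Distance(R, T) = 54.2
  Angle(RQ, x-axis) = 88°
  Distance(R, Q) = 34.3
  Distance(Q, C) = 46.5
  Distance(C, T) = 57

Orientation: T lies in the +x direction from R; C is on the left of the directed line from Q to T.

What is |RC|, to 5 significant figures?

70.078

Checks: R = (0.00, 0.00) ✓; |QC| = 46.50 ✓; |CT| = 57.00 ✓.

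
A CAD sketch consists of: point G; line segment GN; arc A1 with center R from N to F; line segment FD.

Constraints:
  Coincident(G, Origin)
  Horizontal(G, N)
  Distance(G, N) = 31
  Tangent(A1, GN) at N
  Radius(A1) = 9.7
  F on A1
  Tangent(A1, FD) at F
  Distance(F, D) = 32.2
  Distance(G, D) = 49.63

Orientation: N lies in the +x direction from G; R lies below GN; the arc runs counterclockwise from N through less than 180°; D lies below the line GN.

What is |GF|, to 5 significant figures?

23.953

G is at the origin; GN is horizontal with |GN| = 31.0 and N on the +x side, so N = (31.000, 0.0000). Since A1 is tangent to GN there, RN ⟂ GN, so R = N + (0, -9.7) = (31.000, -9.7000). Since RF ⟂ FD (tangency), |RD| = √(9.7² + 32.2²) = 33.629 regardless of where F sits on A1. So D lies on both circle(G, 49.63) and circle(R, 33.629); the below-GN intersection is D = (25.110, -42.809). F is the foot of the tangent from D: F = (21.366, -10.828).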